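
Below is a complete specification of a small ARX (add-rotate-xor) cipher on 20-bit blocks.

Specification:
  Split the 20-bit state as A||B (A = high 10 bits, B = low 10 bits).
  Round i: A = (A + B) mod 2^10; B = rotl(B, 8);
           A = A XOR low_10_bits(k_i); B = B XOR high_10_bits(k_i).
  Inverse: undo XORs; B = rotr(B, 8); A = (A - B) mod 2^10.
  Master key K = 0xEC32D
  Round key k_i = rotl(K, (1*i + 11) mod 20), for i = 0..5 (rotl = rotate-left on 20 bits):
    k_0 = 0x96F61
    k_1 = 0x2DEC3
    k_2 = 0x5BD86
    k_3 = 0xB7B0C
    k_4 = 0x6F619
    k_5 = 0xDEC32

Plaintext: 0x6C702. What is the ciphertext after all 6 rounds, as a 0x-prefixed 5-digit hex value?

0x4B50B

s_0 = plaintext = 0x6C702
s_1 = Round(s_0, k_0) = 0xF489B
s_2 = Round(s_1, k_1) = 0xABB91
s_3 = Round(s_2, k_2) = 0xEE48B
s_4 = Round(s_3, k_3) = 0xD21FC
s_5 = Round(s_4, k_4) = 0xD75C2
s_6 = Round(s_5, k_5) = 0x4B50B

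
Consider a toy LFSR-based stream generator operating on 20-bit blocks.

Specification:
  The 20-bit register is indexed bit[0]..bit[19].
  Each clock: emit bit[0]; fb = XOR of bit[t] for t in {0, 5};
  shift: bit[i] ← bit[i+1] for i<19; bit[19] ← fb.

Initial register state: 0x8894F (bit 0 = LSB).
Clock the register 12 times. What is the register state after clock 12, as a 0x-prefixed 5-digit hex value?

0xD0588

reg_0 = 0x8894F
clock 1: out=1, reg = 0xC44A7
clock 2: out=1, reg = 0x62253
clock 3: out=1, reg = 0xB1129
clock 4: out=1, reg = 0x58894
clock 5: out=0, reg = 0x2C44A
clock 6: out=0, reg = 0x16225
clock 7: out=1, reg = 0x0B112
clock 8: out=0, reg = 0x05889
clock 9: out=1, reg = 0x82C44
clock 10: out=0, reg = 0x41622
clock 11: out=0, reg = 0xA0B11
clock 12: out=1, reg = 0xD0588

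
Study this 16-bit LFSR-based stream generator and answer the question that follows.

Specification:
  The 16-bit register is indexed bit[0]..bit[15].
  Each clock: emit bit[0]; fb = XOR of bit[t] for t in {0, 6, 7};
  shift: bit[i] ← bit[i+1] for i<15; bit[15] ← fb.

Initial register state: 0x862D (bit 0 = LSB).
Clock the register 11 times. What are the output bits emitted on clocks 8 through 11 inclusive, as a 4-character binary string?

reg_0 = 0x862D
clock 1: out=1, reg = 0xC316
clock 2: out=0, reg = 0x618B
clock 3: out=1, reg = 0x30C5
clock 4: out=1, reg = 0x9862
clock 5: out=0, reg = 0xCC31
clock 6: out=1, reg = 0xE618
clock 7: out=0, reg = 0x730C
clock 8: out=0, reg = 0x3986
clock 9: out=0, reg = 0x9CC3
clock 10: out=1, reg = 0xCE61
clock 11: out=1, reg = 0x6730

0011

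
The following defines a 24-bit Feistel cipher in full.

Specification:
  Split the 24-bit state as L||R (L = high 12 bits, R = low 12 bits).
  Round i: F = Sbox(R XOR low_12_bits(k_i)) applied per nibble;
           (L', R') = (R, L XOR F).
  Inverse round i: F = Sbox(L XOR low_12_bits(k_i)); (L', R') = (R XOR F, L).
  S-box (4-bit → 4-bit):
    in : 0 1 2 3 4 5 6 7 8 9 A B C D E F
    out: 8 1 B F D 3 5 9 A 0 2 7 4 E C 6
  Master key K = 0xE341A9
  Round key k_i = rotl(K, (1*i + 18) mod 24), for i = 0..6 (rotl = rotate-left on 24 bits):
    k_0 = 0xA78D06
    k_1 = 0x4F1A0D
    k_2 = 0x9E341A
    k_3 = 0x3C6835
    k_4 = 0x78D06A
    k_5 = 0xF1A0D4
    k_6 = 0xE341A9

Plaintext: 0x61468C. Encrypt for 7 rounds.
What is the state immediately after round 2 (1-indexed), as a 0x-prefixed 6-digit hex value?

s_0 = plaintext = 0x61468C
s_1 = Round(s_0, k_0) = 0x68C1B6
s_2 = Round(s_1, k_1) = 0x1B61FB
s_3 = Round(s_2, k_2) = 0x1FB277
s_4 = Round(s_3, k_3) = 0x277320
s_5 = Round(s_4, k_4) = 0x320DA5
s_6 = Round(s_5, k_5) = 0xDA5DB1
s_7 = Round(s_6, k_6) = 0xDB19BF

0x1B61FB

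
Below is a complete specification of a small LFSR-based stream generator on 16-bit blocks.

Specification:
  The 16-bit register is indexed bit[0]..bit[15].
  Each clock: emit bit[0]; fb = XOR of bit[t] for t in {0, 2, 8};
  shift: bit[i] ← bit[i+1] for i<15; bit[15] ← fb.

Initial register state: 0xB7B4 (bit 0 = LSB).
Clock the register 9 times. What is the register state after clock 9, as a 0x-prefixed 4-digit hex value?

reg_0 = 0xB7B4
clock 1: out=0, reg = 0x5BDA
clock 2: out=0, reg = 0xADED
clock 3: out=1, reg = 0xD6F6
clock 4: out=0, reg = 0xEB7B
clock 5: out=1, reg = 0x75BD
clock 6: out=1, reg = 0xBADE
clock 7: out=0, reg = 0xDD6F
clock 8: out=1, reg = 0xEEB7
clock 9: out=1, reg = 0x775B

0x775B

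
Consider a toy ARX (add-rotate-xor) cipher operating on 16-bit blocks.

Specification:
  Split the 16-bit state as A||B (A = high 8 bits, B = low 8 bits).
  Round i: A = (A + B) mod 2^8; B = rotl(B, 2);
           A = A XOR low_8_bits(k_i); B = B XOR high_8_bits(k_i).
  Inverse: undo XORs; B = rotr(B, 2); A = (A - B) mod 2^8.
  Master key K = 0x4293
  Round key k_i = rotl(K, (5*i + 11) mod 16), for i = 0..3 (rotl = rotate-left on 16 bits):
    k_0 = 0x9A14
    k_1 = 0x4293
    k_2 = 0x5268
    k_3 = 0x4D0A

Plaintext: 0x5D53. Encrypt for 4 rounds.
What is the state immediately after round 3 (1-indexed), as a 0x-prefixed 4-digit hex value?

0x6D26

s_0 = plaintext = 0x5D53
s_1 = Round(s_0, k_0) = 0xA4D7
s_2 = Round(s_1, k_1) = 0xE81D
s_3 = Round(s_2, k_2) = 0x6D26
s_4 = Round(s_3, k_3) = 0x99D5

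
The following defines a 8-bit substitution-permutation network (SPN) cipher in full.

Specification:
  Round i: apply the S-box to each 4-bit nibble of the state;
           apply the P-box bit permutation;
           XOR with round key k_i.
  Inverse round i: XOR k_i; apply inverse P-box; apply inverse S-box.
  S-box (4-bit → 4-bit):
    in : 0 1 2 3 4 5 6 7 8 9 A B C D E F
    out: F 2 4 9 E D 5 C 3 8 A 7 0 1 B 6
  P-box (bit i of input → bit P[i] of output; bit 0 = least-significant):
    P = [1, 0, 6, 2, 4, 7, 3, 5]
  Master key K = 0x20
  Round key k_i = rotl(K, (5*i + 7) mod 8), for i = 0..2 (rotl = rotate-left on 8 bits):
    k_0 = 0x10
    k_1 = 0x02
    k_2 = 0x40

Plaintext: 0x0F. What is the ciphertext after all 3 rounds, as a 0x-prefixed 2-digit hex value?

0x9A

s_0 = plaintext = 0x0F
s_1 = Round(s_0, k_0) = 0xE9
s_2 = Round(s_1, k_1) = 0xB6
s_3 = Round(s_2, k_2) = 0x9A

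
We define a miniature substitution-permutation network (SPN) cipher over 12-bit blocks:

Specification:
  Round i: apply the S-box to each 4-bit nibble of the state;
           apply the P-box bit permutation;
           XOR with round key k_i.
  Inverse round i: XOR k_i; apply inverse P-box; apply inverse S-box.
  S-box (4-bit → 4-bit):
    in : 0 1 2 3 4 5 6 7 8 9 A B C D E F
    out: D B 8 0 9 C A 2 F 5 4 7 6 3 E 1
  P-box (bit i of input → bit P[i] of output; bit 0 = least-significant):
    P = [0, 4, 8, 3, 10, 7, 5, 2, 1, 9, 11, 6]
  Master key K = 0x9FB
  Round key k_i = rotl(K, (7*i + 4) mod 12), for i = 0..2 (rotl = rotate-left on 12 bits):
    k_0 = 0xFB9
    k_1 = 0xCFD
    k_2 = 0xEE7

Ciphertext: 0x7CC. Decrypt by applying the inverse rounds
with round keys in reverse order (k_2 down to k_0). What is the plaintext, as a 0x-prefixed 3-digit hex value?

s_0 = ciphertext = 0x7CC
s_1 = InvRound(s_0, k_2) = 0x9A0
s_2 = InvRound(s_1, k_1) = 0x248
s_3 = InvRound(s_2, k_0) = 0x5BB

0x5BB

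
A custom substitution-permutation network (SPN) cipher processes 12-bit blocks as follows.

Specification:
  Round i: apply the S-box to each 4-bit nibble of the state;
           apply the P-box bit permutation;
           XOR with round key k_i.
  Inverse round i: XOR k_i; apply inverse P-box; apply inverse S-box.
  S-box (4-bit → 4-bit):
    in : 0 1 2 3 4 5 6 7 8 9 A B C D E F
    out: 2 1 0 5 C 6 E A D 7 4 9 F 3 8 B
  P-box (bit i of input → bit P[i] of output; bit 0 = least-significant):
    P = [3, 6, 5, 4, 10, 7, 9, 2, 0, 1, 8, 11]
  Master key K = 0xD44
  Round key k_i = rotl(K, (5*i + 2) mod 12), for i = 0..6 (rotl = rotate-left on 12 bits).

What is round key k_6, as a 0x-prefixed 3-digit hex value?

0x4D4

K = 0xD44
k_0 = rotl(K, (5*0+2) mod 12) = rotl(K, 2) = 0x513
k_1 = rotl(K, (5*1+2) mod 12) = rotl(K, 7) = 0x26A
k_2 = rotl(K, (5*2+2) mod 12) = rotl(K, 0) = 0xD44
k_3 = rotl(K, (5*3+2) mod 12) = rotl(K, 5) = 0x89A
k_4 = rotl(K, (5*4+2) mod 12) = rotl(K, 10) = 0x351
k_5 = rotl(K, (5*5+2) mod 12) = rotl(K, 3) = 0xA26
k_6 = rotl(K, (5*6+2) mod 12) = rotl(K, 8) = 0x4D4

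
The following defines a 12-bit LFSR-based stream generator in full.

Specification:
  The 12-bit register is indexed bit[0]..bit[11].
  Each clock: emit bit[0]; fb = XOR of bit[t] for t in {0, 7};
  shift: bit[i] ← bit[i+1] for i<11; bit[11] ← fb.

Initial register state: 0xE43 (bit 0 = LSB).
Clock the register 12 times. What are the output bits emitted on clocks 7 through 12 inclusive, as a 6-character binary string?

100111

reg_0 = 0xE43
clock 1: out=1, reg = 0xF21
clock 2: out=1, reg = 0xF90
clock 3: out=0, reg = 0xFC8
clock 4: out=0, reg = 0xFE4
clock 5: out=0, reg = 0xFF2
clock 6: out=0, reg = 0xFF9
clock 7: out=1, reg = 0x7FC
clock 8: out=0, reg = 0xBFE
clock 9: out=0, reg = 0xDFF
clock 10: out=1, reg = 0x6FF
clock 11: out=1, reg = 0x37F
clock 12: out=1, reg = 0x9BF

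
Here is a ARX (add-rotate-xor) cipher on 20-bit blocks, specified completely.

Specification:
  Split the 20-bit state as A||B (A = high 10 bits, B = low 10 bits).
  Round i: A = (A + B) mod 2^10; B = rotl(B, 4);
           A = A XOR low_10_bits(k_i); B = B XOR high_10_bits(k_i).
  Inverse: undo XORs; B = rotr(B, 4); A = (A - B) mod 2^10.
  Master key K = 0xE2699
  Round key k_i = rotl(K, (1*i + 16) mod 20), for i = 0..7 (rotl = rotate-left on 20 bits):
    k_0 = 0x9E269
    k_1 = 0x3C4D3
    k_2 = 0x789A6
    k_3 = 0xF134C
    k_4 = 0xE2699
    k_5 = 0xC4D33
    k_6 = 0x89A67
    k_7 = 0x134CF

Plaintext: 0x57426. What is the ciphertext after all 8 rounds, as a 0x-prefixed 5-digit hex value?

0xD3C0D

s_0 = plaintext = 0x57426
s_1 = Round(s_0, k_0) = 0xFA818
s_2 = Round(s_1, k_1) = 0x34571
s_3 = Round(s_2, k_2) = 0xF92F7
s_4 = Round(s_3, k_3) = 0x65CBF
s_5 = Round(s_4, k_4) = 0x33C7B
s_6 = Round(s_5, k_5) = 0x1E4A2
s_7 = Round(s_6, k_6) = 0xDF004
s_8 = Round(s_7, k_7) = 0xD3C0D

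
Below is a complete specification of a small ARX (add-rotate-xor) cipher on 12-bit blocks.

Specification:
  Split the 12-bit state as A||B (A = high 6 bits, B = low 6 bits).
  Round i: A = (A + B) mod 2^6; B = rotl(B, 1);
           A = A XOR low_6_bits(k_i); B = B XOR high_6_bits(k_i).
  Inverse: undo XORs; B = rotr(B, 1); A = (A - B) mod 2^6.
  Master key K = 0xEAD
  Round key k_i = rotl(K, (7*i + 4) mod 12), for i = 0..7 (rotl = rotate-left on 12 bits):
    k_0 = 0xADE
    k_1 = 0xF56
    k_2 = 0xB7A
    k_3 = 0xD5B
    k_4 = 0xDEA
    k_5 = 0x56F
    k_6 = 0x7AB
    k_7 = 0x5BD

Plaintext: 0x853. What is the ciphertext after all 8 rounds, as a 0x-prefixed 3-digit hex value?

0xF8D

s_0 = plaintext = 0x853
s_1 = Round(s_0, k_0) = 0xA8D
s_2 = Round(s_1, k_1) = 0x867
s_3 = Round(s_2, k_2) = 0xCA2
s_4 = Round(s_3, k_3) = 0x3F0
s_5 = Round(s_4, k_4) = 0x556
s_6 = Round(s_5, k_5) = 0x139
s_7 = Round(s_6, k_6) = 0x5AD
s_8 = Round(s_7, k_7) = 0xF8D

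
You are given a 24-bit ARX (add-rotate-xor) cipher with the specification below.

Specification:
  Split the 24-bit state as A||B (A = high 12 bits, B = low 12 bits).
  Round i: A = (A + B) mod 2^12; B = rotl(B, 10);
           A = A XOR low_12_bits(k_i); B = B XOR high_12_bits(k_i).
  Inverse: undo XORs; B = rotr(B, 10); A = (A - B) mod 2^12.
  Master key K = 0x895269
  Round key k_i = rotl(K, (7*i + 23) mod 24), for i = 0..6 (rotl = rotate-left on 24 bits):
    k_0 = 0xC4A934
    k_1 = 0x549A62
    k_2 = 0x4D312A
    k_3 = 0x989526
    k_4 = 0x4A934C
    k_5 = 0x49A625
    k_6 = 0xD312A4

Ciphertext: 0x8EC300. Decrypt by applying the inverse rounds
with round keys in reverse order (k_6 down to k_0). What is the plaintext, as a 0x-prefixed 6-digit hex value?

0x724182

s_0 = ciphertext = 0x8EC300
s_1 = InvRound(s_0, k_6) = 0x1818C7
s_2 = InvRound(s_1, k_5) = 0x62D177
s_3 = InvRound(s_2, k_4) = 0xDE8779
s_4 = InvRound(s_3, k_3) = 0xD0BBC3
s_5 = InvRound(s_4, k_2) = 0xFDEC43
s_6 = InvRound(s_5, k_1) = 0x19242A
s_7 = InvRound(s_6, k_0) = 0x724182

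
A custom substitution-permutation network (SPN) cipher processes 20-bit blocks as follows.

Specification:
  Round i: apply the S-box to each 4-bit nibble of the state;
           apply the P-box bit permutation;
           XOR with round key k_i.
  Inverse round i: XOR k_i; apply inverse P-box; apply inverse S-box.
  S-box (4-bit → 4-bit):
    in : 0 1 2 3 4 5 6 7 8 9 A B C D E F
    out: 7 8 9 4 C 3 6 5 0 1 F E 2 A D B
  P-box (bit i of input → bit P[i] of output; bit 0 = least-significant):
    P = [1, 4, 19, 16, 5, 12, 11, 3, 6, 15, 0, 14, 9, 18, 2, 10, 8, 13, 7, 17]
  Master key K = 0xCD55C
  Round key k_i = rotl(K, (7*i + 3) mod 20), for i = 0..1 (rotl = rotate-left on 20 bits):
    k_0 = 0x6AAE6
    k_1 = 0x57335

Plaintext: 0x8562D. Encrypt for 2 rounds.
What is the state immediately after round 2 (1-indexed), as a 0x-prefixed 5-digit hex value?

s_0 = plaintext = 0x8562D
s_1 = Round(s_0, k_0) = 0x328DF
s_2 = Round(s_1, k_1) = 0x465AF

0x465AF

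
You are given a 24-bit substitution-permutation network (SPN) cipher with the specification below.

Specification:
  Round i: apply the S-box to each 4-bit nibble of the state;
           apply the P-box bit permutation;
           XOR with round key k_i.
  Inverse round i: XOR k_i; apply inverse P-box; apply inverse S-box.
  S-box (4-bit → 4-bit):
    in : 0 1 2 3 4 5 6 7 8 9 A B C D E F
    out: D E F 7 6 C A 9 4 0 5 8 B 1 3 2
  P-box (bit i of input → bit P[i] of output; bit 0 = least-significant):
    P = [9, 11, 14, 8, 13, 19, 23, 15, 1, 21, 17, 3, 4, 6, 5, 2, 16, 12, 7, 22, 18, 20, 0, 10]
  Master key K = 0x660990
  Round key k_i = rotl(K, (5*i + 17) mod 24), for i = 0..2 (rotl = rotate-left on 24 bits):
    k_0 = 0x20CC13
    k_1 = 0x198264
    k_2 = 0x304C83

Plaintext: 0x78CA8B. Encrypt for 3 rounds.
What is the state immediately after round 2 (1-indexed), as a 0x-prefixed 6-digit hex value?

0x557331

s_0 = plaintext = 0x78CA8B
s_1 = Round(s_0, k_0) = 0xA6C9C5
s_2 = Round(s_1, k_1) = 0x557331
s_3 = Round(s_2, k_2) = 0xDA2114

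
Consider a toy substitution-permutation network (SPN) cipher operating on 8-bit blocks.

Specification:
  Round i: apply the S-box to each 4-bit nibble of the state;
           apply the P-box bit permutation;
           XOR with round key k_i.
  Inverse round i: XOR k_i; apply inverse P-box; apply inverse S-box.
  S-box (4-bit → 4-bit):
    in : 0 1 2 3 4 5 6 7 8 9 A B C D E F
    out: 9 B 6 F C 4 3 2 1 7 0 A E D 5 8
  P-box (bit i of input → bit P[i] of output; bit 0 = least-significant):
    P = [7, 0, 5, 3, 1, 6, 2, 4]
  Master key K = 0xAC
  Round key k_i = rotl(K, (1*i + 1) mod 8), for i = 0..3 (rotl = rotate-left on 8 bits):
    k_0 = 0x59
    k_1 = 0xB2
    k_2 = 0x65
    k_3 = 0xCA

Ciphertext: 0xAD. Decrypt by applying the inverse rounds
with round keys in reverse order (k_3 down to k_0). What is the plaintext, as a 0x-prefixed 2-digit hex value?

s_0 = ciphertext = 0xAD
s_1 = InvRound(s_0, k_3) = 0x92
s_2 = InvRound(s_1, k_2) = 0x39
s_3 = InvRound(s_2, k_1) = 0x81
s_4 = InvRound(s_3, k_0) = 0xB0

0xB0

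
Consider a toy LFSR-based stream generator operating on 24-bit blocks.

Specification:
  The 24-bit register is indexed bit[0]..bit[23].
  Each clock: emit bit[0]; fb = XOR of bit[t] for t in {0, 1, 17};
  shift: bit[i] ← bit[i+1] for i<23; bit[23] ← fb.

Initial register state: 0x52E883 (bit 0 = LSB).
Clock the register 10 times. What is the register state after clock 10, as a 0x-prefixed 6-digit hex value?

reg_0 = 0x52E883
clock 1: out=1, reg = 0xA97441
clock 2: out=1, reg = 0xD4BA20
clock 3: out=0, reg = 0x6A5D10
clock 4: out=0, reg = 0xB52E88
clock 5: out=0, reg = 0x5A9744
clock 6: out=0, reg = 0xAD4BA2
clock 7: out=0, reg = 0xD6A5D1
clock 8: out=1, reg = 0x6B52E8
clock 9: out=0, reg = 0xB5A974
clock 10: out=0, reg = 0x5AD4BA

0x5AD4BA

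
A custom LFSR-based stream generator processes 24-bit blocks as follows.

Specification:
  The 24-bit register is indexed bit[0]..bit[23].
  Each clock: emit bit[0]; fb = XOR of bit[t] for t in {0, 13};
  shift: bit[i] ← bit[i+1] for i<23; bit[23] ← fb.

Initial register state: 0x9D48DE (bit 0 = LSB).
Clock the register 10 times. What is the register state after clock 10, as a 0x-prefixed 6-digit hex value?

0x0D2752

reg_0 = 0x9D48DE
clock 1: out=0, reg = 0x4EA46F
clock 2: out=1, reg = 0x275237
clock 3: out=1, reg = 0x93A91B
clock 4: out=1, reg = 0x49D48D
clock 5: out=1, reg = 0xA4EA46
clock 6: out=0, reg = 0xD27523
clock 7: out=1, reg = 0x693A91
clock 8: out=1, reg = 0x349D48
clock 9: out=0, reg = 0x1A4EA4
clock 10: out=0, reg = 0x0D2752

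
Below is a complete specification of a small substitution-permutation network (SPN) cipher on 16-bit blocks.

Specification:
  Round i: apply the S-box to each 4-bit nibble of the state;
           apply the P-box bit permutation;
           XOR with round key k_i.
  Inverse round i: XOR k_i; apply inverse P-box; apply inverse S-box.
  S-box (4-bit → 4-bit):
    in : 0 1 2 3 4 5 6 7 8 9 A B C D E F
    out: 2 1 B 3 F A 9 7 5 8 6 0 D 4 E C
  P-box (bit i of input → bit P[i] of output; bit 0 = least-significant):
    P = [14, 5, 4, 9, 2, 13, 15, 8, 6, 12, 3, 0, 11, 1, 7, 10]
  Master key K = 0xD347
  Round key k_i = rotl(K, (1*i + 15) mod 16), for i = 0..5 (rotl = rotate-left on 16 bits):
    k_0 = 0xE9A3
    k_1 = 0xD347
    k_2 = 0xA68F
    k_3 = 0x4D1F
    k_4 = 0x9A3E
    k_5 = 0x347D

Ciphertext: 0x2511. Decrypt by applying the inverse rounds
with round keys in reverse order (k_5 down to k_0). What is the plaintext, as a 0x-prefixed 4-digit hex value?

s_0 = ciphertext = 0x2511
s_1 = InvRound(s_0, k_5) = 0xB760
s_2 = InvRound(s_1, k_4) = 0x282D
s_3 = InvRound(s_2, k_3) = 0x5B57
s_4 = InvRound(s_3, k_2) = 0xC7E8
s_5 = InvRound(s_4, k_1) = 0xEE10
s_6 = InvRound(s_5, k_0) = 0xE99E

0xE99E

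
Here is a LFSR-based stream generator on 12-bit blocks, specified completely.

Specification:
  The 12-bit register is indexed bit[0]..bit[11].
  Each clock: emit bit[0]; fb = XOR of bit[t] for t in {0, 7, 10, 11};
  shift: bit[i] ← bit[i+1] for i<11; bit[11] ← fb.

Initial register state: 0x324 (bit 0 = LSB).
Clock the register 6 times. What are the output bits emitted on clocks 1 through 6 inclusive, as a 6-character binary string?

reg_0 = 0x324
clock 1: out=0, reg = 0x192
clock 2: out=0, reg = 0x8C9
clock 3: out=1, reg = 0xC64
clock 4: out=0, reg = 0x632
clock 5: out=0, reg = 0xB19
clock 6: out=1, reg = 0x58C

001001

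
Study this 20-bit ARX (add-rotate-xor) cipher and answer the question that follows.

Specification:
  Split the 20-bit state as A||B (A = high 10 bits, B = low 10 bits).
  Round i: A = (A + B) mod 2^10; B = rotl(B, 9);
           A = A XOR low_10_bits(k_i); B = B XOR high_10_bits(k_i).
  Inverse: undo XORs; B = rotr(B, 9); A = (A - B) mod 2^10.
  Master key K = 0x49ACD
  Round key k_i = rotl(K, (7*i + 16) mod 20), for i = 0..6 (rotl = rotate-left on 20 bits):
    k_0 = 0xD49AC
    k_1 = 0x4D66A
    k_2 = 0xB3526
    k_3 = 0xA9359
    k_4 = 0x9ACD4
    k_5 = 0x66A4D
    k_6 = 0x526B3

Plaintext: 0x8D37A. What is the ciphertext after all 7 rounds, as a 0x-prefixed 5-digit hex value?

0x7D774

s_0 = plaintext = 0x8D37A
s_1 = Round(s_0, k_0) = 0x00AEF
s_2 = Round(s_1, k_1) = 0x26E42
s_3 = Round(s_2, k_2) = 0xFEFEC
s_4 = Round(s_3, k_3) = 0x2FB52
s_5 = Round(s_4, k_4) = 0x313C2
s_6 = Round(s_5, k_5) = 0xB2C7B
s_7 = Round(s_6, k_6) = 0x7D774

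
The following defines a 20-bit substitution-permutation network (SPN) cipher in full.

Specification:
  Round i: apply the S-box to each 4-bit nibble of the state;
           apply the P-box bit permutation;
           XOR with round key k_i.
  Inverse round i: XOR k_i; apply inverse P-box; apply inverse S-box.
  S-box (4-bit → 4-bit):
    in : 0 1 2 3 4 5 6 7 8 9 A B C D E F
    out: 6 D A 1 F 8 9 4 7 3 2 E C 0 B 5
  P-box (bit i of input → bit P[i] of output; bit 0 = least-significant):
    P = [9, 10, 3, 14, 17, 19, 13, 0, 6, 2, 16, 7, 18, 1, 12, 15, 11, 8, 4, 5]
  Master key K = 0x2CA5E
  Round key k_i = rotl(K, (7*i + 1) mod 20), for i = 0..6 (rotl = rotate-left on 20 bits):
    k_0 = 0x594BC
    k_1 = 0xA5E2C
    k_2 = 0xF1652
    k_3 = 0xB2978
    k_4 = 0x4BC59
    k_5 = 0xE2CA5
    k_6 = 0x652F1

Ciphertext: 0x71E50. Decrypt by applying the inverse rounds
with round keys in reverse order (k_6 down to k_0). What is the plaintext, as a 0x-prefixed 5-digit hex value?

0x31EC5

s_0 = ciphertext = 0x71E50
s_1 = InvRound(s_0, k_6) = 0x6DC52
s_2 = InvRound(s_1, k_5) = 0xCBEB5
s_3 = InvRound(s_2, k_4) = 0x5DEAF
s_4 = InvRound(s_3, k_3) = 0x04E4E
s_5 = InvRound(s_4, k_2) = 0xFF09C
s_6 = InvRound(s_5, k_1) = 0x16C79
s_7 = InvRound(s_6, k_0) = 0x31EC5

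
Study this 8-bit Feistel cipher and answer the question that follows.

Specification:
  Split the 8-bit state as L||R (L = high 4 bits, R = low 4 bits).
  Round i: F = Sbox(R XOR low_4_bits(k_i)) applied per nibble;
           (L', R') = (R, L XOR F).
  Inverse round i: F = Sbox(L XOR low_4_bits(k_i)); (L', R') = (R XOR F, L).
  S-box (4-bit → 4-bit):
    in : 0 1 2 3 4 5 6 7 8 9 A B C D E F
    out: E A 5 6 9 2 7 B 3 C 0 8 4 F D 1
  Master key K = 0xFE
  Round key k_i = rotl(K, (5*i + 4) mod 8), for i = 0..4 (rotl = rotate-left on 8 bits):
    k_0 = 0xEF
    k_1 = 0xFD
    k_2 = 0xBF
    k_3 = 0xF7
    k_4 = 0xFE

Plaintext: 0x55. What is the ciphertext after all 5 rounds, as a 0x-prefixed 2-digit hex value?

0xBB

s_0 = plaintext = 0x55
s_1 = Round(s_0, k_0) = 0x55
s_2 = Round(s_1, k_1) = 0x56
s_3 = Round(s_2, k_2) = 0x69
s_4 = Round(s_3, k_3) = 0x9B
s_5 = Round(s_4, k_4) = 0xBB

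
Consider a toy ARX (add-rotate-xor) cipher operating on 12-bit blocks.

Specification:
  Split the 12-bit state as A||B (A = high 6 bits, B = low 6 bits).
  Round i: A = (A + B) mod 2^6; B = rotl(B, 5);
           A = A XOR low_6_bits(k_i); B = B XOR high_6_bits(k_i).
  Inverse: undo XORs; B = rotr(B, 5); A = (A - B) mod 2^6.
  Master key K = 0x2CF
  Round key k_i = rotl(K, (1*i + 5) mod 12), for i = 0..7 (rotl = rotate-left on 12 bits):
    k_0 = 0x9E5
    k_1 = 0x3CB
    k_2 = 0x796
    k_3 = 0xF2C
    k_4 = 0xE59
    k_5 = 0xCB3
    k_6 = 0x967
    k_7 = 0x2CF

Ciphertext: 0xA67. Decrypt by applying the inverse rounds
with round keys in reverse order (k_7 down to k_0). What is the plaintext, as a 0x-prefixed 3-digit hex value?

s_0 = ciphertext = 0xA67
s_1 = InvRound(s_0, k_7) = 0x359
s_2 = InvRound(s_1, k_6) = 0xC79
s_3 = InvRound(s_2, k_5) = 0xB16
s_4 = InvRound(s_3, k_4) = 0x59F
s_5 = InvRound(s_4, k_3) = 0xCC7
s_6 = InvRound(s_5, k_2) = 0xCF2
s_7 = InvRound(s_6, k_1) = 0xF7B
s_8 = InvRound(s_7, k_0) = 0x838

0x838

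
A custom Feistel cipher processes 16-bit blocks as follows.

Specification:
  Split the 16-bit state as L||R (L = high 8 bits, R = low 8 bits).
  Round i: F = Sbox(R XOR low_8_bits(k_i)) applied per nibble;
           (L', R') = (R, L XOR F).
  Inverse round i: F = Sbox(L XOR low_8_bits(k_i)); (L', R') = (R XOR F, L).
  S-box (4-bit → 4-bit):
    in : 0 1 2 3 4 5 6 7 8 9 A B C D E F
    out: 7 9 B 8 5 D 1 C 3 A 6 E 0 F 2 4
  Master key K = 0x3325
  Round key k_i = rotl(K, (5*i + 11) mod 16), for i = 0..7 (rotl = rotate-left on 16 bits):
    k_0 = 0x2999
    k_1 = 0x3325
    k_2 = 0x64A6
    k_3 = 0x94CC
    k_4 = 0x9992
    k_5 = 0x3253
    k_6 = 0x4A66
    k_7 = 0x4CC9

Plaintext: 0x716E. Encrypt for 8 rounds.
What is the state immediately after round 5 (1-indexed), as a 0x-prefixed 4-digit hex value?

0x491D

s_0 = plaintext = 0x716E
s_1 = Round(s_0, k_0) = 0x6E3D
s_2 = Round(s_1, k_1) = 0x3DFD
s_3 = Round(s_2, k_2) = 0xFDE3
s_4 = Round(s_3, k_3) = 0xE349
s_5 = Round(s_4, k_4) = 0x491D
s_6 = Round(s_5, k_5) = 0x1D1B
s_7 = Round(s_6, k_6) = 0x1BD2
s_8 = Round(s_7, k_7) = 0xD285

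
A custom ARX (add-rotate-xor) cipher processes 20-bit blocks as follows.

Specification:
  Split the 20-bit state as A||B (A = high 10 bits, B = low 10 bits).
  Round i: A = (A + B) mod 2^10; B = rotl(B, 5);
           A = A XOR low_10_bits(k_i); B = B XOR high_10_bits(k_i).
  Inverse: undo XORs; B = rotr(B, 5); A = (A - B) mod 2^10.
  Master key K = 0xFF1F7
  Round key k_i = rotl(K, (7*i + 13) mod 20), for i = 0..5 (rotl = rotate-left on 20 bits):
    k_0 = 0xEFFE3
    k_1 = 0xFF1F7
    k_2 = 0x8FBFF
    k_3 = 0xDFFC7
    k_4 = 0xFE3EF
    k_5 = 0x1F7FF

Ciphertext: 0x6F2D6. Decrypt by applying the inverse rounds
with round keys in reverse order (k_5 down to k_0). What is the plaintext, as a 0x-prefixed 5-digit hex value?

0xDC51B

s_0 = ciphertext = 0x6F2D6
s_1 = InvRound(s_0, k_5) = 0x33975
s_2 = InvRound(s_1, k_4) = 0x5B5B4
s_3 = InvRound(s_2, k_3) = 0x4D176
s_4 = InvRound(s_3, k_2) = 0x6C51A
s_5 = InvRound(s_4, k_1) = 0xDBCD7
s_6 = InvRound(s_5, k_0) = 0xDC51B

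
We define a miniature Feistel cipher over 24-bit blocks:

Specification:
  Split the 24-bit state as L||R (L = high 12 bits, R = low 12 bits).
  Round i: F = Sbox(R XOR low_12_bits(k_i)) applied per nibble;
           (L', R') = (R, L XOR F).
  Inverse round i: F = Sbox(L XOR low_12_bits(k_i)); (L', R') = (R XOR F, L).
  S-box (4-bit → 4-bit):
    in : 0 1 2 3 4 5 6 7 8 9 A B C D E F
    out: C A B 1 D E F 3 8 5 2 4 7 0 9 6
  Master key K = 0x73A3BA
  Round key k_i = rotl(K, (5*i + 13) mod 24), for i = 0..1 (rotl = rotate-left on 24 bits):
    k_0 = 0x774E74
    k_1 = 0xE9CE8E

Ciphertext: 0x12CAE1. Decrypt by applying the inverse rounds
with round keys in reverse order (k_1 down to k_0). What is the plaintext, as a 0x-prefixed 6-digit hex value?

s_0 = ciphertext = 0x12CAE1
s_1 = InvRound(s_0, k_1) = 0xCCA12C
s_2 = InvRound(s_1, k_0) = 0xA65CCA

0xA65CCA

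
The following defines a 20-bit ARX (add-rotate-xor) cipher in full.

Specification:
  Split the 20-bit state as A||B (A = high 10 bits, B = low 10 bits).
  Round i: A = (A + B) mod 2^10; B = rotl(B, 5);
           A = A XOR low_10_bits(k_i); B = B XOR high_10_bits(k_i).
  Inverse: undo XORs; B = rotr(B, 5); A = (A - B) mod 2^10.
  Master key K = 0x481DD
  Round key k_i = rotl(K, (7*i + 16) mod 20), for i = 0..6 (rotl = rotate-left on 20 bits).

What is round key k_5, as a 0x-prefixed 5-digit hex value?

0xEEA40

K = 0x481DD
k_0 = rotl(K, (7*0+16) mod 20) = rotl(K, 16) = 0xD481D
k_1 = rotl(K, (7*1+16) mod 20) = rotl(K, 3) = 0x40EEA
k_2 = rotl(K, (7*2+16) mod 20) = rotl(K, 10) = 0x77520
k_3 = rotl(K, (7*3+16) mod 20) = rotl(K, 17) = 0xA903B
k_4 = rotl(K, (7*4+16) mod 20) = rotl(K, 4) = 0x81DD4
k_5 = rotl(K, (7*5+16) mod 20) = rotl(K, 11) = 0xEEA40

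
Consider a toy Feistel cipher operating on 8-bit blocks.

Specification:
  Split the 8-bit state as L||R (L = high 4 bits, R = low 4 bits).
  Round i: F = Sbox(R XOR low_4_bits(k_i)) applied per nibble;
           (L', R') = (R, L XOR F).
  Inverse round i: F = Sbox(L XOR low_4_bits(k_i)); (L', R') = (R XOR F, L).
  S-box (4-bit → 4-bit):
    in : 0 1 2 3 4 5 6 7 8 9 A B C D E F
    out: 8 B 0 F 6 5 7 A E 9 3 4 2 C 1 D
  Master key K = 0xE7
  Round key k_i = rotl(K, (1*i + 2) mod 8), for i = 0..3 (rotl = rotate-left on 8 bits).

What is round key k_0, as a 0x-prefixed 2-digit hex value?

0x9F

K = 0xE7
k_0 = rotl(K, (1*0+2) mod 8) = rotl(K, 2) = 0x9F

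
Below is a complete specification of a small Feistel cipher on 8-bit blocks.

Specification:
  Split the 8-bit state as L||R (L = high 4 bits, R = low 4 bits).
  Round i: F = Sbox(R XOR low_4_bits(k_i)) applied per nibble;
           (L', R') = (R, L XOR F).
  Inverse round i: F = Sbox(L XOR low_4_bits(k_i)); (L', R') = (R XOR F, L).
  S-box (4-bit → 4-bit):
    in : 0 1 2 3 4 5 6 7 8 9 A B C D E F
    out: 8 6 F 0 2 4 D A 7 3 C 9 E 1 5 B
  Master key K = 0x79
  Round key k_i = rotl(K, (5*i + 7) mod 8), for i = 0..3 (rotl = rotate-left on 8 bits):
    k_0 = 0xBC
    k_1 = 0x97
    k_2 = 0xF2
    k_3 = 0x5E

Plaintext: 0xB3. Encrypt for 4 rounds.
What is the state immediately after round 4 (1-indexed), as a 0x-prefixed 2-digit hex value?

s_0 = plaintext = 0xB3
s_1 = Round(s_0, k_0) = 0x30
s_2 = Round(s_1, k_1) = 0x09
s_3 = Round(s_2, k_2) = 0x99
s_4 = Round(s_3, k_3) = 0x93

0x93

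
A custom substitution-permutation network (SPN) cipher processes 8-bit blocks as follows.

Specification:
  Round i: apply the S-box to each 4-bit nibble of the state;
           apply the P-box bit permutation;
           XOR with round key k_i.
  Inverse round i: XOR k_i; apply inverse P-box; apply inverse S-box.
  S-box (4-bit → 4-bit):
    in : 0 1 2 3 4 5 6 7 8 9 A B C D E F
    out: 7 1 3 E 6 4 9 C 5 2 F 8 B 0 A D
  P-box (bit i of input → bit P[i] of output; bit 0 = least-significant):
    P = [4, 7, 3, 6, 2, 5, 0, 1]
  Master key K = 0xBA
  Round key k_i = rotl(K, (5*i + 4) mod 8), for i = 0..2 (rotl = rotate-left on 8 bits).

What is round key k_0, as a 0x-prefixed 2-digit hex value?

0xAB

K = 0xBA
k_0 = rotl(K, (5*0+4) mod 8) = rotl(K, 4) = 0xAB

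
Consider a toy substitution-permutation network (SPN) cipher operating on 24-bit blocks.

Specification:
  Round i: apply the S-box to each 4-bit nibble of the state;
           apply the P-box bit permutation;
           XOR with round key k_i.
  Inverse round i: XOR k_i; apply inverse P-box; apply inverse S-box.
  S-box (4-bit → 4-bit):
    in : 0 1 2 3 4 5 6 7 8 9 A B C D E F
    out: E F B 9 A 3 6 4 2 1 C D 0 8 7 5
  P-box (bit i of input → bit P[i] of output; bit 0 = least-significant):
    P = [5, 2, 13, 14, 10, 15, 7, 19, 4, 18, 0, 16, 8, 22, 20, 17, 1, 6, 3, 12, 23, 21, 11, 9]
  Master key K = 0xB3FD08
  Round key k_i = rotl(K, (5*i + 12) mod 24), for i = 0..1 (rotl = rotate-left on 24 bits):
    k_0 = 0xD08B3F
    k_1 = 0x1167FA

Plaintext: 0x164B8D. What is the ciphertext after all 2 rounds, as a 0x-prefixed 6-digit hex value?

s_0 = plaintext = 0x164B8D
s_1 = Round(s_0, k_0) = 0x334166
s_2 = Round(s_1, k_1) = 0xD6D56D

0xD6D56D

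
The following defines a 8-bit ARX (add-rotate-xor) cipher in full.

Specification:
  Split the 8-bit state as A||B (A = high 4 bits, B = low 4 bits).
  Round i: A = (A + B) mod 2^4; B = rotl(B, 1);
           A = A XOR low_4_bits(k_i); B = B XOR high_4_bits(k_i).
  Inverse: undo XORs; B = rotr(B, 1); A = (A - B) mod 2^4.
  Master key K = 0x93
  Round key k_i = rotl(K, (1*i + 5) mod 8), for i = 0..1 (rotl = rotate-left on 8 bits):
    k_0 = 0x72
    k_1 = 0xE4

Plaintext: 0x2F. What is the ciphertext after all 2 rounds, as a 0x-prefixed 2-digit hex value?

0xFF

s_0 = plaintext = 0x2F
s_1 = Round(s_0, k_0) = 0x38
s_2 = Round(s_1, k_1) = 0xFF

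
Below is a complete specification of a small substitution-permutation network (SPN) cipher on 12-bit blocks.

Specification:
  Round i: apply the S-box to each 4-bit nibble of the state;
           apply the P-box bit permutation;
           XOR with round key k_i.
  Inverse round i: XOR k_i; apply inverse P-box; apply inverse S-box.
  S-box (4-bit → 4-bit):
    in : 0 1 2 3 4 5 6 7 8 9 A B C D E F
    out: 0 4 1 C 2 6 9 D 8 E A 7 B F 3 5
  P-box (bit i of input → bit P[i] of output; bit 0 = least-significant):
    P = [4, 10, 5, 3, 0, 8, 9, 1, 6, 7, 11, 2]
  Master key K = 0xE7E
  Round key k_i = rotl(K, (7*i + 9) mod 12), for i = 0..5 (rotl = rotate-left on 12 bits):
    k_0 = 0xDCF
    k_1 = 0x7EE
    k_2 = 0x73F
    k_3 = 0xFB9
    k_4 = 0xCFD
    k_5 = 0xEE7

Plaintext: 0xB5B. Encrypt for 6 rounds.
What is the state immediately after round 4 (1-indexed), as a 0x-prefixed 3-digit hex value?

s_0 = plaintext = 0xB5B
s_1 = Round(s_0, k_0) = 0x23F
s_2 = Round(s_1, k_1) = 0x59C
s_3 = Round(s_2, k_2) = 0x8A5
s_4 = Round(s_3, k_3) = 0xA9F
s_5 = Round(s_4, k_4) = 0xF4B
s_6 = Round(s_5, k_5) = 0x397

0xA9F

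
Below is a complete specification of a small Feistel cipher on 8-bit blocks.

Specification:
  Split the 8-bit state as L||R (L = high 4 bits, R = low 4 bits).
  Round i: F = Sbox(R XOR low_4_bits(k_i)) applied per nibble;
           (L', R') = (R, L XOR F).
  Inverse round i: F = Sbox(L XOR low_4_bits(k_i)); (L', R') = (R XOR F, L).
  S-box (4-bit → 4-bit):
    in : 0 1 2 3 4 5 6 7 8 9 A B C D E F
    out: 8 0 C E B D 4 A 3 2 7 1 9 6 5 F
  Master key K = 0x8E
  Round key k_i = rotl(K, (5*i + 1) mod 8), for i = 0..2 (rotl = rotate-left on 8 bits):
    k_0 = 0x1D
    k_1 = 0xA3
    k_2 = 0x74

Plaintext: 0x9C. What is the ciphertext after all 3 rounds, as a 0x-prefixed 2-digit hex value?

s_0 = plaintext = 0x9C
s_1 = Round(s_0, k_0) = 0xC9
s_2 = Round(s_1, k_1) = 0x9B
s_3 = Round(s_2, k_2) = 0xB6

0xB6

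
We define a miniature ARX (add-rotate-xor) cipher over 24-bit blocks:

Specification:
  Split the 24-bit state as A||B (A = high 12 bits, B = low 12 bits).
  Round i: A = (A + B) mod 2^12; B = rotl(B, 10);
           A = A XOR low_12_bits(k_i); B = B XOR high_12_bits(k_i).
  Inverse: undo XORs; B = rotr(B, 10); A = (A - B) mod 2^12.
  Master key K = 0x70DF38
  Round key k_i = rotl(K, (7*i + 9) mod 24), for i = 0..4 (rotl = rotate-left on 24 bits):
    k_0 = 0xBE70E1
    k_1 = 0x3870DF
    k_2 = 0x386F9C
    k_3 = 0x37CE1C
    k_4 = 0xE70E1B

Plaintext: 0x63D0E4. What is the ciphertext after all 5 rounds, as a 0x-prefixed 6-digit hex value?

s_0 = plaintext = 0x63D0E4
s_1 = Round(s_0, k_0) = 0x7C0BDE
s_2 = Round(s_1, k_1) = 0x341970
s_3 = Round(s_2, k_2) = 0x32D1DA
s_4 = Round(s_3, k_3) = 0xB1BB0A
s_5 = Round(s_4, k_4) = 0x83E4B2

0x83E4B2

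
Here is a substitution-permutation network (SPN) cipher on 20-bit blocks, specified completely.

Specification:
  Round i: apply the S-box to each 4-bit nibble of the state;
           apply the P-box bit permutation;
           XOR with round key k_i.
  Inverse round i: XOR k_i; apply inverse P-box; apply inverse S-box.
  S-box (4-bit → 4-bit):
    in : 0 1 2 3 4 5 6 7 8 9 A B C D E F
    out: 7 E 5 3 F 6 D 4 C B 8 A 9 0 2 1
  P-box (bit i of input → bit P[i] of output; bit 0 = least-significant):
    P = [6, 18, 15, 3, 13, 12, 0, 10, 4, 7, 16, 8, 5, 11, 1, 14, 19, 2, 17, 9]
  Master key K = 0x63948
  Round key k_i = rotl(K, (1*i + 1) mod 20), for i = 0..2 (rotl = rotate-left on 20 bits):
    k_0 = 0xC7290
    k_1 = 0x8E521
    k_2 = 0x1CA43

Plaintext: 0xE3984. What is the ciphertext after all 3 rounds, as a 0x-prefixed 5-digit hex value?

0x51CB2

s_0 = plaintext = 0xE3984
s_1 = Round(s_0, k_0) = 0x8FF6D
s_2 = Round(s_1, k_1) = 0xAC310
s_3 = Round(s_2, k_2) = 0x51CB2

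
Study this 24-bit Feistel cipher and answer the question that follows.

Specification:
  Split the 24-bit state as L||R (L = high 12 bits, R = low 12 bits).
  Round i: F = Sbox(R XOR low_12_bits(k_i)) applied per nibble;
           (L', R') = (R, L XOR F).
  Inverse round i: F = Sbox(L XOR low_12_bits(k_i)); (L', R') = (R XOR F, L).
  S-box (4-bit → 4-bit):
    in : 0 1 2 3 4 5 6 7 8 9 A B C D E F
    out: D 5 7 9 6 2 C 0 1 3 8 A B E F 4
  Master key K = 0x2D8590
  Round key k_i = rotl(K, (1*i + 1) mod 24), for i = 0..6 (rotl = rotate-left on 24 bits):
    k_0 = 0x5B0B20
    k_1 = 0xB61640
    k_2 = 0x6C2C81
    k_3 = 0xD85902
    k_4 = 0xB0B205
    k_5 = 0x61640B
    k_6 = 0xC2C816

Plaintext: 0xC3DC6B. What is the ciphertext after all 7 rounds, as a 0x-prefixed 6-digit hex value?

s_0 = plaintext = 0xC3DC6B
s_1 = Round(s_0, k_0) = 0xC6BC57
s_2 = Round(s_1, k_1) = 0xC5743B
s_3 = Round(s_2, k_2) = 0x43BDFF
s_4 = Round(s_3, k_3) = 0xDFF275
s_5 = Round(s_4, k_4) = 0x2750F2
s_6 = Round(s_5, k_5) = 0x0F2436
s_7 = Round(s_6, k_6) = 0x436B8F

0x436B8F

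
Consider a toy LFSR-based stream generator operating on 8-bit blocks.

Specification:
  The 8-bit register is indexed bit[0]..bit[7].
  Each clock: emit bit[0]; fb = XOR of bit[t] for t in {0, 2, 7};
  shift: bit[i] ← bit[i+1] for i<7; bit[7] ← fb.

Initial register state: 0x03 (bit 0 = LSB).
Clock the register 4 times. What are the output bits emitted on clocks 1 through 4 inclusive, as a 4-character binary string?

reg_0 = 0x03
clock 1: out=1, reg = 0x81
clock 2: out=1, reg = 0x40
clock 3: out=0, reg = 0x20
clock 4: out=0, reg = 0x10

1100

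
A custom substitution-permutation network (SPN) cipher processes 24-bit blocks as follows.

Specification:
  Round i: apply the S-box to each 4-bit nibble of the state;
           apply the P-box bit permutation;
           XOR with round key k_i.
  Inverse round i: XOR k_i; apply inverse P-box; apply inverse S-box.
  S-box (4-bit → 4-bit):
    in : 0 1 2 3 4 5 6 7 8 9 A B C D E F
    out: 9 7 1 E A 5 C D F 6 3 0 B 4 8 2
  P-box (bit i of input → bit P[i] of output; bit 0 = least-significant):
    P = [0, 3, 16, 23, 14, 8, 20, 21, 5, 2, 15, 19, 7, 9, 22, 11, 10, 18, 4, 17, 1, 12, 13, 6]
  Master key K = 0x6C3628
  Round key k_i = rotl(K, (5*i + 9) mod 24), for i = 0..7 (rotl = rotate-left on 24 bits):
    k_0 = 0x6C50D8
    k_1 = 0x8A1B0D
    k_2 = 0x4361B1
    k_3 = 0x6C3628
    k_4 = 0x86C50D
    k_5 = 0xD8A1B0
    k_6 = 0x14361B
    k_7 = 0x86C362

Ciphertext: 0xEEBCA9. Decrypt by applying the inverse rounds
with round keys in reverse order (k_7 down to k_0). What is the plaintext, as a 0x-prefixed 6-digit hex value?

s_0 = ciphertext = 0xEEBCA9
s_1 = InvRound(s_0, k_7) = 0x828ECA
s_2 = InvRound(s_1, k_6) = 0x330DD0
s_3 = InvRound(s_2, k_5) = 0x6067E6
s_4 = InvRound(s_3, k_4) = 0x7415EC
s_5 = InvRound(s_4, k_3) = 0x6BA49B
s_6 = InvRound(s_5, k_2) = 0x22B7CF
s_7 = InvRound(s_6, k_1) = 0x7206EE
s_8 = InvRound(s_7, k_0) = 0xA8FC5B

0xA8FC5B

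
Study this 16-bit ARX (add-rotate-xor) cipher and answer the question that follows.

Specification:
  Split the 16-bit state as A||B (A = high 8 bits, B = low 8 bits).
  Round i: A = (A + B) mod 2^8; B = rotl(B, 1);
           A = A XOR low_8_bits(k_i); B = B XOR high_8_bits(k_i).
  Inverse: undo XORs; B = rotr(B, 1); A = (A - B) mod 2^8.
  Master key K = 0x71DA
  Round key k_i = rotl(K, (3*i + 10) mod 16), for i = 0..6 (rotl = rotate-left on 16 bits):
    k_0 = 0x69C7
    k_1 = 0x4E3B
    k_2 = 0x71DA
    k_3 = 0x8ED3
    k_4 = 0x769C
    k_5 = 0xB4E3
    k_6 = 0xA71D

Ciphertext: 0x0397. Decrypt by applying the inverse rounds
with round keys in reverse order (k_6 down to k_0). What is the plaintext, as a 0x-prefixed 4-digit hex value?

0xB8E0

s_0 = ciphertext = 0x0397
s_1 = InvRound(s_0, k_6) = 0x0618
s_2 = InvRound(s_1, k_5) = 0x8F56
s_3 = InvRound(s_2, k_4) = 0x0310
s_4 = InvRound(s_3, k_3) = 0x814F
s_5 = InvRound(s_4, k_2) = 0x3C1F
s_6 = InvRound(s_5, k_1) = 0x5FA8
s_7 = InvRound(s_6, k_0) = 0xB8E0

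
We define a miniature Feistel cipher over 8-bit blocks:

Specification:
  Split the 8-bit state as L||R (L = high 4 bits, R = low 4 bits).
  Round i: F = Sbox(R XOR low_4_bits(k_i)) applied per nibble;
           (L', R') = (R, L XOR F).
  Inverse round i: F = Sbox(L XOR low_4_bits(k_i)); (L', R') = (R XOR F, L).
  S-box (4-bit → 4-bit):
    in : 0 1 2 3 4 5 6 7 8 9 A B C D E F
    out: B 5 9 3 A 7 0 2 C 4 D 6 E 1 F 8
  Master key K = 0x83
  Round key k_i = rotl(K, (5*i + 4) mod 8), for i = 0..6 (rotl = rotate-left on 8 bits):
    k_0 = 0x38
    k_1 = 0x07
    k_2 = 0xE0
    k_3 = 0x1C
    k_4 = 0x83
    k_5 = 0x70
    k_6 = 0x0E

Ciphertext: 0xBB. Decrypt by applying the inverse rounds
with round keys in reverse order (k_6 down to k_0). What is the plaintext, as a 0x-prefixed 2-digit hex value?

s_0 = ciphertext = 0xBB
s_1 = InvRound(s_0, k_6) = 0xCB
s_2 = InvRound(s_1, k_5) = 0x5C
s_3 = InvRound(s_2, k_4) = 0xC5
s_4 = InvRound(s_3, k_3) = 0xEC
s_5 = InvRound(s_4, k_2) = 0x3E
s_6 = InvRound(s_5, k_1) = 0x43
s_7 = InvRound(s_6, k_0) = 0xD4

0xD4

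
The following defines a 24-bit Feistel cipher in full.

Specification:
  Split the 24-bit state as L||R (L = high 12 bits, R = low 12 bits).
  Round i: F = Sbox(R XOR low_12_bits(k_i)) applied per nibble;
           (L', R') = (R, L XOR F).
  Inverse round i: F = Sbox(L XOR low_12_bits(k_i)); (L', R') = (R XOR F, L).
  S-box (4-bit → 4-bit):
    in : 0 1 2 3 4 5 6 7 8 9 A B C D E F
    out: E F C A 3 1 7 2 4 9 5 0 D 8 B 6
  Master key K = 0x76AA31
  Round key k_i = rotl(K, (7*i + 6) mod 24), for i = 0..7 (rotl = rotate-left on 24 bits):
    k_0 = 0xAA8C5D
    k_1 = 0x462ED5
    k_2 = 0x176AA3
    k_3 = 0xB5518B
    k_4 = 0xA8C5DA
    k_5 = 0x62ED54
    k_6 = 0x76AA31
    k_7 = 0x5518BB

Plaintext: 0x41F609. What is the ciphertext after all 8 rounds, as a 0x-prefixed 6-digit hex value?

0xC1675B

s_0 = plaintext = 0x41F609
s_1 = Round(s_0, k_0) = 0x60910C
s_2 = Round(s_1, k_1) = 0x10C080
s_3 = Round(s_2, k_2) = 0x0804C6
s_4 = Round(s_3, k_3) = 0x4C61B8
s_5 = Round(s_4, k_4) = 0x1B87BA
s_6 = Round(s_5, k_5) = 0x7BA403
s_7 = Round(s_6, k_6) = 0x403C16
s_8 = Round(s_7, k_7) = 0xC1675B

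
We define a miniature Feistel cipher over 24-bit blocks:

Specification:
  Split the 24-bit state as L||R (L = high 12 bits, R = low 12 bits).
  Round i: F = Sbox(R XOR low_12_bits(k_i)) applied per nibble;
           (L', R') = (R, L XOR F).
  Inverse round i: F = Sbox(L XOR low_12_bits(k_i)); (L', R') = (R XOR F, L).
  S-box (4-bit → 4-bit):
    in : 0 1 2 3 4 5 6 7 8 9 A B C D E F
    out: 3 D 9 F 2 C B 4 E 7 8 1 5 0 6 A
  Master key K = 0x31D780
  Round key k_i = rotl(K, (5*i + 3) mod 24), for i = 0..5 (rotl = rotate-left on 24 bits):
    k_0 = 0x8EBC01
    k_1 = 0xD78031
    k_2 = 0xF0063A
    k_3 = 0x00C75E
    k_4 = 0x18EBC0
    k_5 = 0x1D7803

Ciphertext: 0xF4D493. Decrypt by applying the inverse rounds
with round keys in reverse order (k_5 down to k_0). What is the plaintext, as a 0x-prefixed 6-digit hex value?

s_0 = ciphertext = 0xF4D493
s_1 = InvRound(s_0, k_5) = 0x0B5F4D
s_2 = InvRound(s_1, k_4) = 0xE010B5
s_3 = InvRound(s_2, k_3) = 0x77FE01
s_4 = InvRound(s_3, k_2) = 0x32D77F
s_5 = InvRound(s_4, k_1) = 0x8AA32D
s_6 = InvRound(s_5, k_0) = 0x1AC8AA

0x1AC8AA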